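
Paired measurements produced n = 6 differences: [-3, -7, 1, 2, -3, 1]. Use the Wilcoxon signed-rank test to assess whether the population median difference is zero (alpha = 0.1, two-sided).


Step 1: Drop any zero differences (none here) and take |d_i|.
|d| = [3, 7, 1, 2, 3, 1]
Step 2: Midrank |d_i| (ties get averaged ranks).
ranks: |3|->4.5, |7|->6, |1|->1.5, |2|->3, |3|->4.5, |1|->1.5
Step 3: Attach original signs; sum ranks with positive sign and with negative sign.
W+ = 1.5 + 3 + 1.5 = 6
W- = 4.5 + 6 + 4.5 = 15
(Check: W+ + W- = 21 should equal n(n+1)/2 = 21.)
Step 4: Test statistic W = min(W+, W-) = 6.
Step 5: Ties in |d|, so use the tie-corrected normal approximation.
        E[W] = n(n+1)/4 = 6*7/4 = 10.5.
        Tie groups: |d|=1 (t=2), |d|=3 (t=2); sum(t^3 - t) = 12.
        Var[W] = n(n+1)(2n+1)/24 - sum(t^3-t)/48 = 546/24 - 12/48 = 22.5.
        z = (W - E[W]) / sqrt(Var[W]) = (6 - 10.5) / 4.7434 = -0.9487.
        Two-sided p = 2*Phi(z) = 0.342782.
Step 6: alpha = 0.1. fail to reject H0.

W+ = 6, W- = 15, W = min = 6, p = 0.342782, fail to reject H0.


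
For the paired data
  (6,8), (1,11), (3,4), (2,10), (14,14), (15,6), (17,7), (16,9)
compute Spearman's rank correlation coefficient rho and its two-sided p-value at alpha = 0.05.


Step 1: Rank x and y separately (midranks; no ties here).
rank(x): 6->4, 1->1, 3->3, 2->2, 14->5, 15->6, 17->8, 16->7
rank(y): 8->4, 11->7, 4->1, 10->6, 14->8, 6->2, 7->3, 9->5
Step 2: d_i = R_x(i) - R_y(i); compute d_i^2.
  (4-4)^2=0, (1-7)^2=36, (3-1)^2=4, (2-6)^2=16, (5-8)^2=9, (6-2)^2=16, (8-3)^2=25, (7-5)^2=4
sum(d^2) = 110.
Step 3: rho = 1 - 6*110 / (8*(8^2 - 1)) = 1 - 660/504 = -0.309524.
Step 4: Under H0, t = rho * sqrt((n-2)/(1-rho^2)) = -0.7973 ~ t(6).
Step 5: Two-sided p-value from the t-distribution with 6 df = 0.455645.
Step 6: alpha = 0.05. fail to reject H0.

rho = -0.3095, p = 0.455645, fail to reject H0 at alpha = 0.05.


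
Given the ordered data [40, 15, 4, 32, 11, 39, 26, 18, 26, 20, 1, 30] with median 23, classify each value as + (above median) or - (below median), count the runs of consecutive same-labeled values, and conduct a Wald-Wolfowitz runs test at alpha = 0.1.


Step 1: Compute median = 23; label A = above, B = below.
Labels in order: ABBABAABABBA  (n_A = 6, n_B = 6)
Step 2: Count runs R = 9.
Step 3: Under H0 (random ordering), E[R] = 2*n_A*n_B/(n_A+n_B) + 1 = 2*6*6/12 + 1 = 7.0000.
        Var[R] = 2*n_A*n_B*(2*n_A*n_B - n_A - n_B) / ((n_A+n_B)^2 * (n_A+n_B-1)) = 4320/1584 = 2.7273.
        SD[R] = 1.6514.
Step 4: Continuity-corrected z = (R - 0.5 - E[R]) / SD[R] = (9 - 0.5 - 7.0000) / 1.6514 = 0.9083.
Step 5: Two-sided p-value via normal approximation = 2*(1 - Phi(|z|)) = 0.363722.
Step 6: alpha = 0.1. fail to reject H0.

R = 9, z = 0.9083, p = 0.363722, fail to reject H0.


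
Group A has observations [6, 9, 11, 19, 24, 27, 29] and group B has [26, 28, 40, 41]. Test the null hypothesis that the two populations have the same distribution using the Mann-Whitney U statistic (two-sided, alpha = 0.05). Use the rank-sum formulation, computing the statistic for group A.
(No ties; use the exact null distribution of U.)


Step 1: Combine and sort all 11 observations; assign midranks.
sorted (value, group): (6,X), (9,X), (11,X), (19,X), (24,X), (26,Y), (27,X), (28,Y), (29,X), (40,Y), (41,Y)
ranks: 6->1, 9->2, 11->3, 19->4, 24->5, 26->6, 27->7, 28->8, 29->9, 40->10, 41->11
Step 2: Rank sum for X: R1 = 1 + 2 + 3 + 4 + 5 + 7 + 9 = 31.
Step 3: U_X = R1 - n1(n1+1)/2 = 31 - 7*8/2 = 31 - 28 = 3.
       U_Y = n1*n2 - U_X = 28 - 3 = 25.
Step 4: No ties, so the exact null distribution of U (based on enumerating the C(11,7) = 330 equally likely rank assignments) gives the two-sided p-value.
Step 5: p-value = 0.042424; compare to alpha = 0.05. reject H0.

U_X = 3, p = 0.042424, reject H0 at alpha = 0.05.


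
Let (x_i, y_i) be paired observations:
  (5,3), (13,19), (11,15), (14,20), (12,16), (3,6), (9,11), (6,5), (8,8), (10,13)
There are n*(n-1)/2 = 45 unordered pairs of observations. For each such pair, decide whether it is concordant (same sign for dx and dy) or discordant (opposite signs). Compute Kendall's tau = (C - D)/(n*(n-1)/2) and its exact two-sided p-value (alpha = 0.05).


Step 1: Enumerate the 45 unordered pairs (i,j) with i<j and classify each by sign(x_j-x_i) * sign(y_j-y_i).
  (1,2):dx=+8,dy=+16->C; (1,3):dx=+6,dy=+12->C; (1,4):dx=+9,dy=+17->C; (1,5):dx=+7,dy=+13->C
  (1,6):dx=-2,dy=+3->D; (1,7):dx=+4,dy=+8->C; (1,8):dx=+1,dy=+2->C; (1,9):dx=+3,dy=+5->C
  (1,10):dx=+5,dy=+10->C; (2,3):dx=-2,dy=-4->C; (2,4):dx=+1,dy=+1->C; (2,5):dx=-1,dy=-3->C
  (2,6):dx=-10,dy=-13->C; (2,7):dx=-4,dy=-8->C; (2,8):dx=-7,dy=-14->C; (2,9):dx=-5,dy=-11->C
  (2,10):dx=-3,dy=-6->C; (3,4):dx=+3,dy=+5->C; (3,5):dx=+1,dy=+1->C; (3,6):dx=-8,dy=-9->C
  (3,7):dx=-2,dy=-4->C; (3,8):dx=-5,dy=-10->C; (3,9):dx=-3,dy=-7->C; (3,10):dx=-1,dy=-2->C
  (4,5):dx=-2,dy=-4->C; (4,6):dx=-11,dy=-14->C; (4,7):dx=-5,dy=-9->C; (4,8):dx=-8,dy=-15->C
  (4,9):dx=-6,dy=-12->C; (4,10):dx=-4,dy=-7->C; (5,6):dx=-9,dy=-10->C; (5,7):dx=-3,dy=-5->C
  (5,8):dx=-6,dy=-11->C; (5,9):dx=-4,dy=-8->C; (5,10):dx=-2,dy=-3->C; (6,7):dx=+6,dy=+5->C
  (6,8):dx=+3,dy=-1->D; (6,9):dx=+5,dy=+2->C; (6,10):dx=+7,dy=+7->C; (7,8):dx=-3,dy=-6->C
  (7,9):dx=-1,dy=-3->C; (7,10):dx=+1,dy=+2->C; (8,9):dx=+2,dy=+3->C; (8,10):dx=+4,dy=+8->C
  (9,10):dx=+2,dy=+5->C
Step 2: C = 43, D = 2, total pairs = 45.
Step 3: tau = (C - D)/(n(n-1)/2) = (43 - 2)/45 = 0.911111.
Step 4: Exact two-sided p-value (enumerate n! = 3628800 permutations of y under H0): p = 0.000030.
Step 5: alpha = 0.05. reject H0.

tau_b = 0.9111 (C=43, D=2), p = 0.000030, reject H0.


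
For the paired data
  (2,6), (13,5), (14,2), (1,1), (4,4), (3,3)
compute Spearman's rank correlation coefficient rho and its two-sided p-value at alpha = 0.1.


Step 1: Rank x and y separately (midranks; no ties here).
rank(x): 2->2, 13->5, 14->6, 1->1, 4->4, 3->3
rank(y): 6->6, 5->5, 2->2, 1->1, 4->4, 3->3
Step 2: d_i = R_x(i) - R_y(i); compute d_i^2.
  (2-6)^2=16, (5-5)^2=0, (6-2)^2=16, (1-1)^2=0, (4-4)^2=0, (3-3)^2=0
sum(d^2) = 32.
Step 3: rho = 1 - 6*32 / (6*(6^2 - 1)) = 1 - 192/210 = 0.085714.
Step 4: Under H0, t = rho * sqrt((n-2)/(1-rho^2)) = 0.1721 ~ t(4).
Step 5: Two-sided p-value from the t-distribution with 4 df = 0.871743.
Step 6: alpha = 0.1. fail to reject H0.

rho = 0.0857, p = 0.871743, fail to reject H0 at alpha = 0.1.


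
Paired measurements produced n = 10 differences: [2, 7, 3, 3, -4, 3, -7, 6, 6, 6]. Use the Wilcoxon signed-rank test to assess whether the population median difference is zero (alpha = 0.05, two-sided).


Step 1: Drop any zero differences (none here) and take |d_i|.
|d| = [2, 7, 3, 3, 4, 3, 7, 6, 6, 6]
Step 2: Midrank |d_i| (ties get averaged ranks).
ranks: |2|->1, |7|->9.5, |3|->3, |3|->3, |4|->5, |3|->3, |7|->9.5, |6|->7, |6|->7, |6|->7
Step 3: Attach original signs; sum ranks with positive sign and with negative sign.
W+ = 1 + 9.5 + 3 + 3 + 3 + 7 + 7 + 7 = 40.5
W- = 5 + 9.5 = 14.5
(Check: W+ + W- = 55 should equal n(n+1)/2 = 55.)
Step 4: Test statistic W = min(W+, W-) = 14.5.
Step 5: Ties in |d|, so use the tie-corrected normal approximation.
        E[W] = n(n+1)/4 = 10*11/4 = 27.5.
        Tie groups: |d|=3 (t=3), |d|=6 (t=3), |d|=7 (t=2); sum(t^3 - t) = 54.
        Var[W] = n(n+1)(2n+1)/24 - sum(t^3-t)/48 = 2310/24 - 54/48 = 95.125.
        z = (W - E[W]) / sqrt(Var[W]) = (14.5 - 27.5) / 9.7532 = -1.3329.
        Two-sided p = 2*Phi(z) = 0.182566.
Step 6: alpha = 0.05. fail to reject H0.

W+ = 40.5, W- = 14.5, W = min = 14.5, p = 0.182566, fail to reject H0.


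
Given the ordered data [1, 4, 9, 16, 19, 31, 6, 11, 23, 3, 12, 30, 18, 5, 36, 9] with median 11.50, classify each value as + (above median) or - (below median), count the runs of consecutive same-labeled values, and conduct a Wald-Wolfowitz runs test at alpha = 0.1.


Step 1: Compute median = 11.50; label A = above, B = below.
Labels in order: BBBAAABBABAAABAB  (n_A = 8, n_B = 8)
Step 2: Count runs R = 9.
Step 3: Under H0 (random ordering), E[R] = 2*n_A*n_B/(n_A+n_B) + 1 = 2*8*8/16 + 1 = 9.0000.
        Var[R] = 2*n_A*n_B*(2*n_A*n_B - n_A - n_B) / ((n_A+n_B)^2 * (n_A+n_B-1)) = 14336/3840 = 3.7333.
        SD[R] = 1.9322.
Step 4: R = E[R], so z = 0 with no continuity correction.
Step 5: Two-sided p-value via normal approximation = 2*(1 - Phi(|z|)) = 1.000000.
Step 6: alpha = 0.1. fail to reject H0.

R = 9, z = 0.0000, p = 1.000000, fail to reject H0.


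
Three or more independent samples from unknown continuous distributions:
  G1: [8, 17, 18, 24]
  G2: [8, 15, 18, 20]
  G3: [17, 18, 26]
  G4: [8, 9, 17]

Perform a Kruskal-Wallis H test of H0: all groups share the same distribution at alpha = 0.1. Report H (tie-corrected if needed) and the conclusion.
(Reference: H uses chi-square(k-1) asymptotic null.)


Step 1: Combine all N = 14 observations and assign midranks.
sorted (value, group, rank): (8,G1,2), (8,G2,2), (8,G4,2), (9,G4,4), (15,G2,5), (17,G1,7), (17,G3,7), (17,G4,7), (18,G1,10), (18,G2,10), (18,G3,10), (20,G2,12), (24,G1,13), (26,G3,14)
Step 2: Sum ranks within each group.
R_1 = 32 (n_1 = 4)
R_2 = 29 (n_2 = 4)
R_3 = 31 (n_3 = 3)
R_4 = 13 (n_4 = 3)
Step 3: H = 12/(N(N+1)) * sum(R_i^2/n_i) - 3(N+1)
     = 12/(14*15) * (32^2/4 + 29^2/4 + 31^2/3 + 13^2/3) - 3*15
     = 0.057143 * 842.917 - 45
     = 3.166667.
Step 4: Ties present; correction factor C = 1 - 72/(14^3 - 14) = 0.973626. Corrected H = 3.166667 / 0.973626 = 3.252445.
Step 5: Under H0, H ~ chi^2(3); p-value = 0.354316.
Step 6: alpha = 0.1. fail to reject H0.

H = 3.2524, df = 3, p = 0.354316, fail to reject H0.


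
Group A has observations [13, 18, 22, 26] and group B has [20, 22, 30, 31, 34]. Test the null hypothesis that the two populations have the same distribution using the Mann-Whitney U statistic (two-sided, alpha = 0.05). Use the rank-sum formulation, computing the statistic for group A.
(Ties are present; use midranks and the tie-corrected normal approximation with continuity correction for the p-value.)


Step 1: Combine and sort all 9 observations; assign midranks.
sorted (value, group): (13,X), (18,X), (20,Y), (22,X), (22,Y), (26,X), (30,Y), (31,Y), (34,Y)
ranks: 13->1, 18->2, 20->3, 22->4.5, 22->4.5, 26->6, 30->7, 31->8, 34->9
Step 2: Rank sum for X: R1 = 1 + 2 + 4.5 + 6 = 13.5.
Step 3: U_X = R1 - n1(n1+1)/2 = 13.5 - 4*5/2 = 13.5 - 10 = 3.5.
       U_Y = n1*n2 - U_X = 20 - 3.5 = 16.5.
Step 4: Ties are present, so use the tie-corrected normal approximation (with continuity correction) for the p-value.
Step 5: p-value = 0.139983; compare to alpha = 0.05. fail to reject H0.

U_X = 3.5, p = 0.139983, fail to reject H0 at alpha = 0.05.


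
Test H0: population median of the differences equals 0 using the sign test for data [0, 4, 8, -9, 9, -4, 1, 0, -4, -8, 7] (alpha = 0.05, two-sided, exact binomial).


Step 1: Discard zero differences. Original n = 11; n_eff = number of nonzero differences = 9.
Nonzero differences (with sign): +4, +8, -9, +9, -4, +1, -4, -8, +7
Step 2: Count signs: positive = 5, negative = 4.
Step 3: Under H0: P(positive) = 0.5, so the number of positives S ~ Bin(9, 0.5).
Step 4: Two-sided exact p-value = sum of Bin(9,0.5) probabilities at or below the observed probability = 1.000000.
Step 5: alpha = 0.05. fail to reject H0.

n_eff = 9, pos = 5, neg = 4, p = 1.000000, fail to reject H0.


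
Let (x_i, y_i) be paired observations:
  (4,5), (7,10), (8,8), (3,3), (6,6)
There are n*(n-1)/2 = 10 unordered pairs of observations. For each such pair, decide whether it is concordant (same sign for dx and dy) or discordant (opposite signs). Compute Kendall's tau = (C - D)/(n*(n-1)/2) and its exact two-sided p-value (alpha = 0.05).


Step 1: Enumerate the 10 unordered pairs (i,j) with i<j and classify each by sign(x_j-x_i) * sign(y_j-y_i).
  (1,2):dx=+3,dy=+5->C; (1,3):dx=+4,dy=+3->C; (1,4):dx=-1,dy=-2->C; (1,5):dx=+2,dy=+1->C
  (2,3):dx=+1,dy=-2->D; (2,4):dx=-4,dy=-7->C; (2,5):dx=-1,dy=-4->C; (3,4):dx=-5,dy=-5->C
  (3,5):dx=-2,dy=-2->C; (4,5):dx=+3,dy=+3->C
Step 2: C = 9, D = 1, total pairs = 10.
Step 3: tau = (C - D)/(n(n-1)/2) = (9 - 1)/10 = 0.800000.
Step 4: Exact two-sided p-value (enumerate n! = 120 permutations of y under H0): p = 0.083333.
Step 5: alpha = 0.05. fail to reject H0.

tau_b = 0.8000 (C=9, D=1), p = 0.083333, fail to reject H0.


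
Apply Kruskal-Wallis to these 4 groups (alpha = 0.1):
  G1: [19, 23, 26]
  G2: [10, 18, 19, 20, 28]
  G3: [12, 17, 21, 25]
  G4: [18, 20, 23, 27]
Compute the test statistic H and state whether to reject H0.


Step 1: Combine all N = 16 observations and assign midranks.
sorted (value, group, rank): (10,G2,1), (12,G3,2), (17,G3,3), (18,G2,4.5), (18,G4,4.5), (19,G1,6.5), (19,G2,6.5), (20,G2,8.5), (20,G4,8.5), (21,G3,10), (23,G1,11.5), (23,G4,11.5), (25,G3,13), (26,G1,14), (27,G4,15), (28,G2,16)
Step 2: Sum ranks within each group.
R_1 = 32 (n_1 = 3)
R_2 = 36.5 (n_2 = 5)
R_3 = 28 (n_3 = 4)
R_4 = 39.5 (n_4 = 4)
Step 3: H = 12/(N(N+1)) * sum(R_i^2/n_i) - 3(N+1)
     = 12/(16*17) * (32^2/3 + 36.5^2/5 + 28^2/4 + 39.5^2/4) - 3*17
     = 0.044118 * 1193.85 - 51
     = 1.669669.
Step 4: Ties present; correction factor C = 1 - 24/(16^3 - 16) = 0.994118. Corrected H = 1.669669 / 0.994118 = 1.679549.
Step 5: Under H0, H ~ chi^2(3); p-value = 0.641490.
Step 6: alpha = 0.1. fail to reject H0.

H = 1.6795, df = 3, p = 0.641490, fail to reject H0.


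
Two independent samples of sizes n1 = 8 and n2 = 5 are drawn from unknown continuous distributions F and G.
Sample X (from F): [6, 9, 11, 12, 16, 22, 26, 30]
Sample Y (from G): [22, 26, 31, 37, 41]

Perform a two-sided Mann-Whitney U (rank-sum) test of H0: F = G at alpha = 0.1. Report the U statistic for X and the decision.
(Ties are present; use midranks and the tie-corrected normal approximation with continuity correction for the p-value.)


Step 1: Combine and sort all 13 observations; assign midranks.
sorted (value, group): (6,X), (9,X), (11,X), (12,X), (16,X), (22,X), (22,Y), (26,X), (26,Y), (30,X), (31,Y), (37,Y), (41,Y)
ranks: 6->1, 9->2, 11->3, 12->4, 16->5, 22->6.5, 22->6.5, 26->8.5, 26->8.5, 30->10, 31->11, 37->12, 41->13
Step 2: Rank sum for X: R1 = 1 + 2 + 3 + 4 + 5 + 6.5 + 8.5 + 10 = 40.
Step 3: U_X = R1 - n1(n1+1)/2 = 40 - 8*9/2 = 40 - 36 = 4.
       U_Y = n1*n2 - U_X = 40 - 4 = 36.
Step 4: Ties are present, so use the tie-corrected normal approximation (with continuity correction) for the p-value.
Step 5: p-value = 0.022892; compare to alpha = 0.1. reject H0.

U_X = 4, p = 0.022892, reject H0 at alpha = 0.1.


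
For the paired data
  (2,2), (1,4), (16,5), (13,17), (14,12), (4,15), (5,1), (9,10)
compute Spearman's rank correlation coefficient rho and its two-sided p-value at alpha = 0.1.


Step 1: Rank x and y separately (midranks; no ties here).
rank(x): 2->2, 1->1, 16->8, 13->6, 14->7, 4->3, 5->4, 9->5
rank(y): 2->2, 4->3, 5->4, 17->8, 12->6, 15->7, 1->1, 10->5
Step 2: d_i = R_x(i) - R_y(i); compute d_i^2.
  (2-2)^2=0, (1-3)^2=4, (8-4)^2=16, (6-8)^2=4, (7-6)^2=1, (3-7)^2=16, (4-1)^2=9, (5-5)^2=0
sum(d^2) = 50.
Step 3: rho = 1 - 6*50 / (8*(8^2 - 1)) = 1 - 300/504 = 0.404762.
Step 4: Under H0, t = rho * sqrt((n-2)/(1-rho^2)) = 1.0842 ~ t(6).
Step 5: Two-sided p-value from the t-distribution with 6 df = 0.319889.
Step 6: alpha = 0.1. fail to reject H0.

rho = 0.4048, p = 0.319889, fail to reject H0 at alpha = 0.1.


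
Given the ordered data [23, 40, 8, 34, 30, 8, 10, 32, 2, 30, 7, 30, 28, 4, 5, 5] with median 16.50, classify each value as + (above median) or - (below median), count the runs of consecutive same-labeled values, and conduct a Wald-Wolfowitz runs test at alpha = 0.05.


Step 1: Compute median = 16.50; label A = above, B = below.
Labels in order: AABAABBABABAABBB  (n_A = 8, n_B = 8)
Step 2: Count runs R = 10.
Step 3: Under H0 (random ordering), E[R] = 2*n_A*n_B/(n_A+n_B) + 1 = 2*8*8/16 + 1 = 9.0000.
        Var[R] = 2*n_A*n_B*(2*n_A*n_B - n_A - n_B) / ((n_A+n_B)^2 * (n_A+n_B-1)) = 14336/3840 = 3.7333.
        SD[R] = 1.9322.
Step 4: Continuity-corrected z = (R - 0.5 - E[R]) / SD[R] = (10 - 0.5 - 9.0000) / 1.9322 = 0.2588.
Step 5: Two-sided p-value via normal approximation = 2*(1 - Phi(|z|)) = 0.795809.
Step 6: alpha = 0.05. fail to reject H0.

R = 10, z = 0.2588, p = 0.795809, fail to reject H0.


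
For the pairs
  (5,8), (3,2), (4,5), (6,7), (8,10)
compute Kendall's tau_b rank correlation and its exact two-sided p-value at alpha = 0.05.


Step 1: Enumerate the 10 unordered pairs (i,j) with i<j and classify each by sign(x_j-x_i) * sign(y_j-y_i).
  (1,2):dx=-2,dy=-6->C; (1,3):dx=-1,dy=-3->C; (1,4):dx=+1,dy=-1->D; (1,5):dx=+3,dy=+2->C
  (2,3):dx=+1,dy=+3->C; (2,4):dx=+3,dy=+5->C; (2,5):dx=+5,dy=+8->C; (3,4):dx=+2,dy=+2->C
  (3,5):dx=+4,dy=+5->C; (4,5):dx=+2,dy=+3->C
Step 2: C = 9, D = 1, total pairs = 10.
Step 3: tau = (C - D)/(n(n-1)/2) = (9 - 1)/10 = 0.800000.
Step 4: Exact two-sided p-value (enumerate n! = 120 permutations of y under H0): p = 0.083333.
Step 5: alpha = 0.05. fail to reject H0.

tau_b = 0.8000 (C=9, D=1), p = 0.083333, fail to reject H0.


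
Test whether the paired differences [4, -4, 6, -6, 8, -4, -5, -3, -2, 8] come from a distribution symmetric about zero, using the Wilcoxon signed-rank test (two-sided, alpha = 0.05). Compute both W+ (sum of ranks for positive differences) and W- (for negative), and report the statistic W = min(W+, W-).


Step 1: Drop any zero differences (none here) and take |d_i|.
|d| = [4, 4, 6, 6, 8, 4, 5, 3, 2, 8]
Step 2: Midrank |d_i| (ties get averaged ranks).
ranks: |4|->4, |4|->4, |6|->7.5, |6|->7.5, |8|->9.5, |4|->4, |5|->6, |3|->2, |2|->1, |8|->9.5
Step 3: Attach original signs; sum ranks with positive sign and with negative sign.
W+ = 4 + 7.5 + 9.5 + 9.5 = 30.5
W- = 4 + 7.5 + 4 + 6 + 2 + 1 = 24.5
(Check: W+ + W- = 55 should equal n(n+1)/2 = 55.)
Step 4: Test statistic W = min(W+, W-) = 24.5.
Step 5: Ties in |d|, so use the tie-corrected normal approximation.
        E[W] = n(n+1)/4 = 10*11/4 = 27.5.
        Tie groups: |d|=4 (t=3), |d|=6 (t=2), |d|=8 (t=2); sum(t^3 - t) = 36.
        Var[W] = n(n+1)(2n+1)/24 - sum(t^3-t)/48 = 2310/24 - 36/48 = 95.5.
        z = (W - E[W]) / sqrt(Var[W]) = (24.5 - 27.5) / 9.7724 = -0.3070.
        Two-sided p = 2*Phi(z) = 0.758853.
Step 6: alpha = 0.05. fail to reject H0.

W+ = 30.5, W- = 24.5, W = min = 24.5, p = 0.758853, fail to reject H0.


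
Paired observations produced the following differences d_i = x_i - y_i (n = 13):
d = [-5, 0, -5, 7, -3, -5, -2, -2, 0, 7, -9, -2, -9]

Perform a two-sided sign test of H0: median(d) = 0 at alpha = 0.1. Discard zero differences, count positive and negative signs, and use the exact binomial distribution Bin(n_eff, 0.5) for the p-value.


Step 1: Discard zero differences. Original n = 13; n_eff = number of nonzero differences = 11.
Nonzero differences (with sign): -5, -5, +7, -3, -5, -2, -2, +7, -9, -2, -9
Step 2: Count signs: positive = 2, negative = 9.
Step 3: Under H0: P(positive) = 0.5, so the number of positives S ~ Bin(11, 0.5).
Step 4: Two-sided exact p-value = sum of Bin(11,0.5) probabilities at or below the observed probability = 0.065430.
Step 5: alpha = 0.1. reject H0.

n_eff = 11, pos = 2, neg = 9, p = 0.065430, reject H0.


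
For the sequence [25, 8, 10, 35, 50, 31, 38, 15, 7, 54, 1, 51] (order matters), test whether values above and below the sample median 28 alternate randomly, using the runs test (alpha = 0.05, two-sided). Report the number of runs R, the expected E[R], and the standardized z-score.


Step 1: Compute median = 28; label A = above, B = below.
Labels in order: BBBAAAABBABA  (n_A = 6, n_B = 6)
Step 2: Count runs R = 6.
Step 3: Under H0 (random ordering), E[R] = 2*n_A*n_B/(n_A+n_B) + 1 = 2*6*6/12 + 1 = 7.0000.
        Var[R] = 2*n_A*n_B*(2*n_A*n_B - n_A - n_B) / ((n_A+n_B)^2 * (n_A+n_B-1)) = 4320/1584 = 2.7273.
        SD[R] = 1.6514.
Step 4: Continuity-corrected z = (R + 0.5 - E[R]) / SD[R] = (6 + 0.5 - 7.0000) / 1.6514 = -0.3028.
Step 5: Two-sided p-value via normal approximation = 2*(1 - Phi(|z|)) = 0.762069.
Step 6: alpha = 0.05. fail to reject H0.

R = 6, z = -0.3028, p = 0.762069, fail to reject H0.


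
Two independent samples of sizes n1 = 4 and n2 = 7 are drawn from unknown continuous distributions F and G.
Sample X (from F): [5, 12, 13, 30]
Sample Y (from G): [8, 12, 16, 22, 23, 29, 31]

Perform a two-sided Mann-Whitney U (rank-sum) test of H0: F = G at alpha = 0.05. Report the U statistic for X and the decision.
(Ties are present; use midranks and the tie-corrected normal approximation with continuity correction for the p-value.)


Step 1: Combine and sort all 11 observations; assign midranks.
sorted (value, group): (5,X), (8,Y), (12,X), (12,Y), (13,X), (16,Y), (22,Y), (23,Y), (29,Y), (30,X), (31,Y)
ranks: 5->1, 8->2, 12->3.5, 12->3.5, 13->5, 16->6, 22->7, 23->8, 29->9, 30->10, 31->11
Step 2: Rank sum for X: R1 = 1 + 3.5 + 5 + 10 = 19.5.
Step 3: U_X = R1 - n1(n1+1)/2 = 19.5 - 4*5/2 = 19.5 - 10 = 9.5.
       U_Y = n1*n2 - U_X = 28 - 9.5 = 18.5.
Step 4: Ties are present, so use the tie-corrected normal approximation (with continuity correction) for the p-value.
Step 5: p-value = 0.448659; compare to alpha = 0.05. fail to reject H0.

U_X = 9.5, p = 0.448659, fail to reject H0 at alpha = 0.05.


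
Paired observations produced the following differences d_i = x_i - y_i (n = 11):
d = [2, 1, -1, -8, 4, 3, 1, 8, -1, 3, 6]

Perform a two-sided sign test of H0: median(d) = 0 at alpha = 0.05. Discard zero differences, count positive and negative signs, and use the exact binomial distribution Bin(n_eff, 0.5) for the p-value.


Step 1: Discard zero differences. Original n = 11; n_eff = number of nonzero differences = 11.
Nonzero differences (with sign): +2, +1, -1, -8, +4, +3, +1, +8, -1, +3, +6
Step 2: Count signs: positive = 8, negative = 3.
Step 3: Under H0: P(positive) = 0.5, so the number of positives S ~ Bin(11, 0.5).
Step 4: Two-sided exact p-value = sum of Bin(11,0.5) probabilities at or below the observed probability = 0.226562.
Step 5: alpha = 0.05. fail to reject H0.

n_eff = 11, pos = 8, neg = 3, p = 0.226562, fail to reject H0.


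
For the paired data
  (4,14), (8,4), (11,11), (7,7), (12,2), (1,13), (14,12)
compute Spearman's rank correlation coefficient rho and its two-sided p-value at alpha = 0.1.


Step 1: Rank x and y separately (midranks; no ties here).
rank(x): 4->2, 8->4, 11->5, 7->3, 12->6, 1->1, 14->7
rank(y): 14->7, 4->2, 11->4, 7->3, 2->1, 13->6, 12->5
Step 2: d_i = R_x(i) - R_y(i); compute d_i^2.
  (2-7)^2=25, (4-2)^2=4, (5-4)^2=1, (3-3)^2=0, (6-1)^2=25, (1-6)^2=25, (7-5)^2=4
sum(d^2) = 84.
Step 3: rho = 1 - 6*84 / (7*(7^2 - 1)) = 1 - 504/336 = -0.500000.
Step 4: Under H0, t = rho * sqrt((n-2)/(1-rho^2)) = -1.2910 ~ t(5).
Step 5: Two-sided p-value from the t-distribution with 5 df = 0.253170.
Step 6: alpha = 0.1. fail to reject H0.

rho = -0.5000, p = 0.253170, fail to reject H0 at alpha = 0.1.


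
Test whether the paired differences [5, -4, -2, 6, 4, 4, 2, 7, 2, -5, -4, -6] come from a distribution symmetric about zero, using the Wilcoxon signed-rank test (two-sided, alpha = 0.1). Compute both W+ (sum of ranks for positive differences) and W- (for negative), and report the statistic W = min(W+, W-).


Step 1: Drop any zero differences (none here) and take |d_i|.
|d| = [5, 4, 2, 6, 4, 4, 2, 7, 2, 5, 4, 6]
Step 2: Midrank |d_i| (ties get averaged ranks).
ranks: |5|->8.5, |4|->5.5, |2|->2, |6|->10.5, |4|->5.5, |4|->5.5, |2|->2, |7|->12, |2|->2, |5|->8.5, |4|->5.5, |6|->10.5
Step 3: Attach original signs; sum ranks with positive sign and with negative sign.
W+ = 8.5 + 10.5 + 5.5 + 5.5 + 2 + 12 + 2 = 46
W- = 5.5 + 2 + 8.5 + 5.5 + 10.5 = 32
(Check: W+ + W- = 78 should equal n(n+1)/2 = 78.)
Step 4: Test statistic W = min(W+, W-) = 32.
Step 5: Ties in |d|, so use the tie-corrected normal approximation.
        E[W] = n(n+1)/4 = 12*13/4 = 39.
        Tie groups: |d|=2 (t=3), |d|=4 (t=4), |d|=5 (t=2), |d|=6 (t=2); sum(t^3 - t) = 96.
        Var[W] = n(n+1)(2n+1)/24 - sum(t^3-t)/48 = 3900/24 - 96/48 = 160.5.
        z = (W - E[W]) / sqrt(Var[W]) = (32 - 39) / 12.6689 = -0.5525.
        Two-sided p = 2*Phi(z) = 0.580581.
Step 6: alpha = 0.1. fail to reject H0.

W+ = 46, W- = 32, W = min = 32, p = 0.580581, fail to reject H0.


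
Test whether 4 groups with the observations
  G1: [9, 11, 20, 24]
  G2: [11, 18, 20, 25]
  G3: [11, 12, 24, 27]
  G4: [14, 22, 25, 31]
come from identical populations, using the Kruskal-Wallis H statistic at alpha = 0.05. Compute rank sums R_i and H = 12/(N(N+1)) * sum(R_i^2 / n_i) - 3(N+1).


Step 1: Combine all N = 16 observations and assign midranks.
sorted (value, group, rank): (9,G1,1), (11,G1,3), (11,G2,3), (11,G3,3), (12,G3,5), (14,G4,6), (18,G2,7), (20,G1,8.5), (20,G2,8.5), (22,G4,10), (24,G1,11.5), (24,G3,11.5), (25,G2,13.5), (25,G4,13.5), (27,G3,15), (31,G4,16)
Step 2: Sum ranks within each group.
R_1 = 24 (n_1 = 4)
R_2 = 32 (n_2 = 4)
R_3 = 34.5 (n_3 = 4)
R_4 = 45.5 (n_4 = 4)
Step 3: H = 12/(N(N+1)) * sum(R_i^2/n_i) - 3(N+1)
     = 12/(16*17) * (24^2/4 + 32^2/4 + 34.5^2/4 + 45.5^2/4) - 3*17
     = 0.044118 * 1215.12 - 51
     = 2.608456.
Step 4: Ties present; correction factor C = 1 - 42/(16^3 - 16) = 0.989706. Corrected H = 2.608456 / 0.989706 = 2.635587.
Step 5: Under H0, H ~ chi^2(3); p-value = 0.451285.
Step 6: alpha = 0.05. fail to reject H0.

H = 2.6356, df = 3, p = 0.451285, fail to reject H0.


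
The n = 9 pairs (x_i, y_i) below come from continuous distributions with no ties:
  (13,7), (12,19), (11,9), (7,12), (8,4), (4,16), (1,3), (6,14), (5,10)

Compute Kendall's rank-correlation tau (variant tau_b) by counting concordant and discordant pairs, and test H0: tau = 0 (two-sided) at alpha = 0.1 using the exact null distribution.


Step 1: Enumerate the 36 unordered pairs (i,j) with i<j and classify each by sign(x_j-x_i) * sign(y_j-y_i).
  (1,2):dx=-1,dy=+12->D; (1,3):dx=-2,dy=+2->D; (1,4):dx=-6,dy=+5->D; (1,5):dx=-5,dy=-3->C
  (1,6):dx=-9,dy=+9->D; (1,7):dx=-12,dy=-4->C; (1,8):dx=-7,dy=+7->D; (1,9):dx=-8,dy=+3->D
  (2,3):dx=-1,dy=-10->C; (2,4):dx=-5,dy=-7->C; (2,5):dx=-4,dy=-15->C; (2,6):dx=-8,dy=-3->C
  (2,7):dx=-11,dy=-16->C; (2,8):dx=-6,dy=-5->C; (2,9):dx=-7,dy=-9->C; (3,4):dx=-4,dy=+3->D
  (3,5):dx=-3,dy=-5->C; (3,6):dx=-7,dy=+7->D; (3,7):dx=-10,dy=-6->C; (3,8):dx=-5,dy=+5->D
  (3,9):dx=-6,dy=+1->D; (4,5):dx=+1,dy=-8->D; (4,6):dx=-3,dy=+4->D; (4,7):dx=-6,dy=-9->C
  (4,8):dx=-1,dy=+2->D; (4,9):dx=-2,dy=-2->C; (5,6):dx=-4,dy=+12->D; (5,7):dx=-7,dy=-1->C
  (5,8):dx=-2,dy=+10->D; (5,9):dx=-3,dy=+6->D; (6,7):dx=-3,dy=-13->C; (6,8):dx=+2,dy=-2->D
  (6,9):dx=+1,dy=-6->D; (7,8):dx=+5,dy=+11->C; (7,9):dx=+4,dy=+7->C; (8,9):dx=-1,dy=-4->C
Step 2: C = 18, D = 18, total pairs = 36.
Step 3: tau = (C - D)/(n(n-1)/2) = (18 - 18)/36 = 0.000000.
Step 4: Exact two-sided p-value (enumerate n! = 362880 permutations of y under H0): p = 1.000000.
Step 5: alpha = 0.1. fail to reject H0.

tau_b = 0.0000 (C=18, D=18), p = 1.000000, fail to reject H0.


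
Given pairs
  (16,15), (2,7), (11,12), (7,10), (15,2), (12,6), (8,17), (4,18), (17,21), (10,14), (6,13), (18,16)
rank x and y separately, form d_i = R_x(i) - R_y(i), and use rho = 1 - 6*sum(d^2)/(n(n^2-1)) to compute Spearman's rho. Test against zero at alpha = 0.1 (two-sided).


Step 1: Rank x and y separately (midranks; no ties here).
rank(x): 16->10, 2->1, 11->7, 7->4, 15->9, 12->8, 8->5, 4->2, 17->11, 10->6, 6->3, 18->12
rank(y): 15->8, 7->3, 12->5, 10->4, 2->1, 6->2, 17->10, 18->11, 21->12, 14->7, 13->6, 16->9
Step 2: d_i = R_x(i) - R_y(i); compute d_i^2.
  (10-8)^2=4, (1-3)^2=4, (7-5)^2=4, (4-4)^2=0, (9-1)^2=64, (8-2)^2=36, (5-10)^2=25, (2-11)^2=81, (11-12)^2=1, (6-7)^2=1, (3-6)^2=9, (12-9)^2=9
sum(d^2) = 238.
Step 3: rho = 1 - 6*238 / (12*(12^2 - 1)) = 1 - 1428/1716 = 0.167832.
Step 4: Under H0, t = rho * sqrt((n-2)/(1-rho^2)) = 0.5384 ~ t(10).
Step 5: Two-sided p-value from the t-distribution with 10 df = 0.602099.
Step 6: alpha = 0.1. fail to reject H0.

rho = 0.1678, p = 0.602099, fail to reject H0 at alpha = 0.1.


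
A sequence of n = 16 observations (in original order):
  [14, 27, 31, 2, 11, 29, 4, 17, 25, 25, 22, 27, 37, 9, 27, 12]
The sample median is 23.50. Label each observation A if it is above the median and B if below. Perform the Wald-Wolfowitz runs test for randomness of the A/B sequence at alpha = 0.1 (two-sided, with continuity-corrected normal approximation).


Step 1: Compute median = 23.50; label A = above, B = below.
Labels in order: BAABBABBAABAABAB  (n_A = 8, n_B = 8)
Step 2: Count runs R = 11.
Step 3: Under H0 (random ordering), E[R] = 2*n_A*n_B/(n_A+n_B) + 1 = 2*8*8/16 + 1 = 9.0000.
        Var[R] = 2*n_A*n_B*(2*n_A*n_B - n_A - n_B) / ((n_A+n_B)^2 * (n_A+n_B-1)) = 14336/3840 = 3.7333.
        SD[R] = 1.9322.
Step 4: Continuity-corrected z = (R - 0.5 - E[R]) / SD[R] = (11 - 0.5 - 9.0000) / 1.9322 = 0.7763.
Step 5: Two-sided p-value via normal approximation = 2*(1 - Phi(|z|)) = 0.437558.
Step 6: alpha = 0.1. fail to reject H0.

R = 11, z = 0.7763, p = 0.437558, fail to reject H0.


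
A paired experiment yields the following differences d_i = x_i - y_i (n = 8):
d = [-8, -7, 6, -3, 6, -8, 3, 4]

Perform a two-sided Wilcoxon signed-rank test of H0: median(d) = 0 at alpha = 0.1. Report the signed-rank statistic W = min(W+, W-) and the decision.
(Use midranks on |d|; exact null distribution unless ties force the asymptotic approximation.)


Step 1: Drop any zero differences (none here) and take |d_i|.
|d| = [8, 7, 6, 3, 6, 8, 3, 4]
Step 2: Midrank |d_i| (ties get averaged ranks).
ranks: |8|->7.5, |7|->6, |6|->4.5, |3|->1.5, |6|->4.5, |8|->7.5, |3|->1.5, |4|->3
Step 3: Attach original signs; sum ranks with positive sign and with negative sign.
W+ = 4.5 + 4.5 + 1.5 + 3 = 13.5
W- = 7.5 + 6 + 1.5 + 7.5 = 22.5
(Check: W+ + W- = 36 should equal n(n+1)/2 = 36.)
Step 4: Test statistic W = min(W+, W-) = 13.5.
Step 5: Ties in |d|, so use the tie-corrected normal approximation.
        E[W] = n(n+1)/4 = 8*9/4 = 18.
        Tie groups: |d|=3 (t=2), |d|=6 (t=2), |d|=8 (t=2); sum(t^3 - t) = 18.
        Var[W] = n(n+1)(2n+1)/24 - sum(t^3-t)/48 = 1224/24 - 18/48 = 50.625.
        z = (W - E[W]) / sqrt(Var[W]) = (13.5 - 18) / 7.1151 = -0.6325.
        Two-sided p = 2*Phi(z) = 0.527089.
Step 6: alpha = 0.1. fail to reject H0.

W+ = 13.5, W- = 22.5, W = min = 13.5, p = 0.527089, fail to reject H0.


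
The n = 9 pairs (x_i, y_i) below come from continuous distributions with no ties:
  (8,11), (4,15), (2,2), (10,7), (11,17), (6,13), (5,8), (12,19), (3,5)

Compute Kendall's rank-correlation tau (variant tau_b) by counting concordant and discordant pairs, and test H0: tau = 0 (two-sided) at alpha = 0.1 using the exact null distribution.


Step 1: Enumerate the 36 unordered pairs (i,j) with i<j and classify each by sign(x_j-x_i) * sign(y_j-y_i).
  (1,2):dx=-4,dy=+4->D; (1,3):dx=-6,dy=-9->C; (1,4):dx=+2,dy=-4->D; (1,5):dx=+3,dy=+6->C
  (1,6):dx=-2,dy=+2->D; (1,7):dx=-3,dy=-3->C; (1,8):dx=+4,dy=+8->C; (1,9):dx=-5,dy=-6->C
  (2,3):dx=-2,dy=-13->C; (2,4):dx=+6,dy=-8->D; (2,5):dx=+7,dy=+2->C; (2,6):dx=+2,dy=-2->D
  (2,7):dx=+1,dy=-7->D; (2,8):dx=+8,dy=+4->C; (2,9):dx=-1,dy=-10->C; (3,4):dx=+8,dy=+5->C
  (3,5):dx=+9,dy=+15->C; (3,6):dx=+4,dy=+11->C; (3,7):dx=+3,dy=+6->C; (3,8):dx=+10,dy=+17->C
  (3,9):dx=+1,dy=+3->C; (4,5):dx=+1,dy=+10->C; (4,6):dx=-4,dy=+6->D; (4,7):dx=-5,dy=+1->D
  (4,8):dx=+2,dy=+12->C; (4,9):dx=-7,dy=-2->C; (5,6):dx=-5,dy=-4->C; (5,7):dx=-6,dy=-9->C
  (5,8):dx=+1,dy=+2->C; (5,9):dx=-8,dy=-12->C; (6,7):dx=-1,dy=-5->C; (6,8):dx=+6,dy=+6->C
  (6,9):dx=-3,dy=-8->C; (7,8):dx=+7,dy=+11->C; (7,9):dx=-2,dy=-3->C; (8,9):dx=-9,dy=-14->C
Step 2: C = 28, D = 8, total pairs = 36.
Step 3: tau = (C - D)/(n(n-1)/2) = (28 - 8)/36 = 0.555556.
Step 4: Exact two-sided p-value (enumerate n! = 362880 permutations of y under H0): p = 0.044615.
Step 5: alpha = 0.1. reject H0.

tau_b = 0.5556 (C=28, D=8), p = 0.044615, reject H0.


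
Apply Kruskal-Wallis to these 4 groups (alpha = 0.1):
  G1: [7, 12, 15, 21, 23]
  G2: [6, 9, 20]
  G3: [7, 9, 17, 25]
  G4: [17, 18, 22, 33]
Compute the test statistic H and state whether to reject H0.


Step 1: Combine all N = 16 observations and assign midranks.
sorted (value, group, rank): (6,G2,1), (7,G1,2.5), (7,G3,2.5), (9,G2,4.5), (9,G3,4.5), (12,G1,6), (15,G1,7), (17,G3,8.5), (17,G4,8.5), (18,G4,10), (20,G2,11), (21,G1,12), (22,G4,13), (23,G1,14), (25,G3,15), (33,G4,16)
Step 2: Sum ranks within each group.
R_1 = 41.5 (n_1 = 5)
R_2 = 16.5 (n_2 = 3)
R_3 = 30.5 (n_3 = 4)
R_4 = 47.5 (n_4 = 4)
Step 3: H = 12/(N(N+1)) * sum(R_i^2/n_i) - 3(N+1)
     = 12/(16*17) * (41.5^2/5 + 16.5^2/3 + 30.5^2/4 + 47.5^2/4) - 3*17
     = 0.044118 * 1231.83 - 51
     = 3.345221.
Step 4: Ties present; correction factor C = 1 - 18/(16^3 - 16) = 0.995588. Corrected H = 3.345221 / 0.995588 = 3.360044.
Step 5: Under H0, H ~ chi^2(3); p-value = 0.339373.
Step 6: alpha = 0.1. fail to reject H0.

H = 3.3600, df = 3, p = 0.339373, fail to reject H0.


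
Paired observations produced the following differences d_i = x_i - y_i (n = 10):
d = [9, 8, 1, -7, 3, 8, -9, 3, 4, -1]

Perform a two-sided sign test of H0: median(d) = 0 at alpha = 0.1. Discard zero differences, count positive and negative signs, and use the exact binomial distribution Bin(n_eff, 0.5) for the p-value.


Step 1: Discard zero differences. Original n = 10; n_eff = number of nonzero differences = 10.
Nonzero differences (with sign): +9, +8, +1, -7, +3, +8, -9, +3, +4, -1
Step 2: Count signs: positive = 7, negative = 3.
Step 3: Under H0: P(positive) = 0.5, so the number of positives S ~ Bin(10, 0.5).
Step 4: Two-sided exact p-value = sum of Bin(10,0.5) probabilities at or below the observed probability = 0.343750.
Step 5: alpha = 0.1. fail to reject H0.

n_eff = 10, pos = 7, neg = 3, p = 0.343750, fail to reject H0.


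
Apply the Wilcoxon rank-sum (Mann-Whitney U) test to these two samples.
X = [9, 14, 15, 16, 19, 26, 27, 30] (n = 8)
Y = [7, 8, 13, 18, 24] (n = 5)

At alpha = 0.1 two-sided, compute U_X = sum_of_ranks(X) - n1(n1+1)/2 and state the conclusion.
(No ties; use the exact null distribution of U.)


Step 1: Combine and sort all 13 observations; assign midranks.
sorted (value, group): (7,Y), (8,Y), (9,X), (13,Y), (14,X), (15,X), (16,X), (18,Y), (19,X), (24,Y), (26,X), (27,X), (30,X)
ranks: 7->1, 8->2, 9->3, 13->4, 14->5, 15->6, 16->7, 18->8, 19->9, 24->10, 26->11, 27->12, 30->13
Step 2: Rank sum for X: R1 = 3 + 5 + 6 + 7 + 9 + 11 + 12 + 13 = 66.
Step 3: U_X = R1 - n1(n1+1)/2 = 66 - 8*9/2 = 66 - 36 = 30.
       U_Y = n1*n2 - U_X = 40 - 30 = 10.
Step 4: No ties, so the exact null distribution of U (based on enumerating the C(13,8) = 1287 equally likely rank assignments) gives the two-sided p-value.
Step 5: p-value = 0.170940; compare to alpha = 0.1. fail to reject H0.

U_X = 30, p = 0.170940, fail to reject H0 at alpha = 0.1.


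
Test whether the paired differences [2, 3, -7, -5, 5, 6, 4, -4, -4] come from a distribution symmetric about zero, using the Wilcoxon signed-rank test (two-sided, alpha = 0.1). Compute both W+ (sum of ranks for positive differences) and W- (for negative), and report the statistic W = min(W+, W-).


Step 1: Drop any zero differences (none here) and take |d_i|.
|d| = [2, 3, 7, 5, 5, 6, 4, 4, 4]
Step 2: Midrank |d_i| (ties get averaged ranks).
ranks: |2|->1, |3|->2, |7|->9, |5|->6.5, |5|->6.5, |6|->8, |4|->4, |4|->4, |4|->4
Step 3: Attach original signs; sum ranks with positive sign and with negative sign.
W+ = 1 + 2 + 6.5 + 8 + 4 = 21.5
W- = 9 + 6.5 + 4 + 4 = 23.5
(Check: W+ + W- = 45 should equal n(n+1)/2 = 45.)
Step 4: Test statistic W = min(W+, W-) = 21.5.
Step 5: Ties in |d|, so use the tie-corrected normal approximation.
        E[W] = n(n+1)/4 = 9*10/4 = 22.5.
        Tie groups: |d|=4 (t=3), |d|=5 (t=2); sum(t^3 - t) = 30.
        Var[W] = n(n+1)(2n+1)/24 - sum(t^3-t)/48 = 1710/24 - 30/48 = 70.625.
        z = (W - E[W]) / sqrt(Var[W]) = (21.5 - 22.5) / 8.4039 = -0.1190.
        Two-sided p = 2*Phi(z) = 0.905281.
Step 6: alpha = 0.1. fail to reject H0.

W+ = 21.5, W- = 23.5, W = min = 21.5, p = 0.905281, fail to reject H0.


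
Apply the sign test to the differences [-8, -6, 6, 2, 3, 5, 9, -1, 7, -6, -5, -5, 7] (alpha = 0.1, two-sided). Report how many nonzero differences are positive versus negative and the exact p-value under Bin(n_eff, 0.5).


Step 1: Discard zero differences. Original n = 13; n_eff = number of nonzero differences = 13.
Nonzero differences (with sign): -8, -6, +6, +2, +3, +5, +9, -1, +7, -6, -5, -5, +7
Step 2: Count signs: positive = 7, negative = 6.
Step 3: Under H0: P(positive) = 0.5, so the number of positives S ~ Bin(13, 0.5).
Step 4: Two-sided exact p-value = sum of Bin(13,0.5) probabilities at or below the observed probability = 1.000000.
Step 5: alpha = 0.1. fail to reject H0.

n_eff = 13, pos = 7, neg = 6, p = 1.000000, fail to reject H0.


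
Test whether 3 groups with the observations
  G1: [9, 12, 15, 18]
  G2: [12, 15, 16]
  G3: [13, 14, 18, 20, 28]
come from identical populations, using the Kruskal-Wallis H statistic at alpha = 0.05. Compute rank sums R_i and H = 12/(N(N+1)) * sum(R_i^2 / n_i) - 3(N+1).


Step 1: Combine all N = 12 observations and assign midranks.
sorted (value, group, rank): (9,G1,1), (12,G1,2.5), (12,G2,2.5), (13,G3,4), (14,G3,5), (15,G1,6.5), (15,G2,6.5), (16,G2,8), (18,G1,9.5), (18,G3,9.5), (20,G3,11), (28,G3,12)
Step 2: Sum ranks within each group.
R_1 = 19.5 (n_1 = 4)
R_2 = 17 (n_2 = 3)
R_3 = 41.5 (n_3 = 5)
Step 3: H = 12/(N(N+1)) * sum(R_i^2/n_i) - 3(N+1)
     = 12/(12*13) * (19.5^2/4 + 17^2/3 + 41.5^2/5) - 3*13
     = 0.076923 * 535.846 - 39
     = 2.218910.
Step 4: Ties present; correction factor C = 1 - 18/(12^3 - 12) = 0.989510. Corrected H = 2.218910 / 0.989510 = 2.242432.
Step 5: Under H0, H ~ chi^2(2); p-value = 0.325883.
Step 6: alpha = 0.05. fail to reject H0.

H = 2.2424, df = 2, p = 0.325883, fail to reject H0.


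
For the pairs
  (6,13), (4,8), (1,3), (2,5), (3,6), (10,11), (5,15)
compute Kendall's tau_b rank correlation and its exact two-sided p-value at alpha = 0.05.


Step 1: Enumerate the 21 unordered pairs (i,j) with i<j and classify each by sign(x_j-x_i) * sign(y_j-y_i).
  (1,2):dx=-2,dy=-5->C; (1,3):dx=-5,dy=-10->C; (1,4):dx=-4,dy=-8->C; (1,5):dx=-3,dy=-7->C
  (1,6):dx=+4,dy=-2->D; (1,7):dx=-1,dy=+2->D; (2,3):dx=-3,dy=-5->C; (2,4):dx=-2,dy=-3->C
  (2,5):dx=-1,dy=-2->C; (2,6):dx=+6,dy=+3->C; (2,7):dx=+1,dy=+7->C; (3,4):dx=+1,dy=+2->C
  (3,5):dx=+2,dy=+3->C; (3,6):dx=+9,dy=+8->C; (3,7):dx=+4,dy=+12->C; (4,5):dx=+1,dy=+1->C
  (4,6):dx=+8,dy=+6->C; (4,7):dx=+3,dy=+10->C; (5,6):dx=+7,dy=+5->C; (5,7):dx=+2,dy=+9->C
  (6,7):dx=-5,dy=+4->D
Step 2: C = 18, D = 3, total pairs = 21.
Step 3: tau = (C - D)/(n(n-1)/2) = (18 - 3)/21 = 0.714286.
Step 4: Exact two-sided p-value (enumerate n! = 5040 permutations of y under H0): p = 0.030159.
Step 5: alpha = 0.05. reject H0.

tau_b = 0.7143 (C=18, D=3), p = 0.030159, reject H0.


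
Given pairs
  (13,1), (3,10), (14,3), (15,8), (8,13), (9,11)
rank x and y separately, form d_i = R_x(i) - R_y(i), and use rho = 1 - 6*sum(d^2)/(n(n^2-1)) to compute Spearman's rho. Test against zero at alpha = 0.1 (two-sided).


Step 1: Rank x and y separately (midranks; no ties here).
rank(x): 13->4, 3->1, 14->5, 15->6, 8->2, 9->3
rank(y): 1->1, 10->4, 3->2, 8->3, 13->6, 11->5
Step 2: d_i = R_x(i) - R_y(i); compute d_i^2.
  (4-1)^2=9, (1-4)^2=9, (5-2)^2=9, (6-3)^2=9, (2-6)^2=16, (3-5)^2=4
sum(d^2) = 56.
Step 3: rho = 1 - 6*56 / (6*(6^2 - 1)) = 1 - 336/210 = -0.600000.
Step 4: Under H0, t = rho * sqrt((n-2)/(1-rho^2)) = -1.5000 ~ t(4).
Step 5: Two-sided p-value from the t-distribution with 4 df = 0.208000.
Step 6: alpha = 0.1. fail to reject H0.

rho = -0.6000, p = 0.208000, fail to reject H0 at alpha = 0.1.


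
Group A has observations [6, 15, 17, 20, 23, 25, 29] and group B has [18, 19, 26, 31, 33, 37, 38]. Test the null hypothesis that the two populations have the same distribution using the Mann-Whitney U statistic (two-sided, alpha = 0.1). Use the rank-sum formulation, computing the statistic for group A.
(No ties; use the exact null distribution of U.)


Step 1: Combine and sort all 14 observations; assign midranks.
sorted (value, group): (6,X), (15,X), (17,X), (18,Y), (19,Y), (20,X), (23,X), (25,X), (26,Y), (29,X), (31,Y), (33,Y), (37,Y), (38,Y)
ranks: 6->1, 15->2, 17->3, 18->4, 19->5, 20->6, 23->7, 25->8, 26->9, 29->10, 31->11, 33->12, 37->13, 38->14
Step 2: Rank sum for X: R1 = 1 + 2 + 3 + 6 + 7 + 8 + 10 = 37.
Step 3: U_X = R1 - n1(n1+1)/2 = 37 - 7*8/2 = 37 - 28 = 9.
       U_Y = n1*n2 - U_X = 49 - 9 = 40.
Step 4: No ties, so the exact null distribution of U (based on enumerating the C(14,7) = 3432 equally likely rank assignments) gives the two-sided p-value.
Step 5: p-value = 0.053030; compare to alpha = 0.1. reject H0.

U_X = 9, p = 0.053030, reject H0 at alpha = 0.1.
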